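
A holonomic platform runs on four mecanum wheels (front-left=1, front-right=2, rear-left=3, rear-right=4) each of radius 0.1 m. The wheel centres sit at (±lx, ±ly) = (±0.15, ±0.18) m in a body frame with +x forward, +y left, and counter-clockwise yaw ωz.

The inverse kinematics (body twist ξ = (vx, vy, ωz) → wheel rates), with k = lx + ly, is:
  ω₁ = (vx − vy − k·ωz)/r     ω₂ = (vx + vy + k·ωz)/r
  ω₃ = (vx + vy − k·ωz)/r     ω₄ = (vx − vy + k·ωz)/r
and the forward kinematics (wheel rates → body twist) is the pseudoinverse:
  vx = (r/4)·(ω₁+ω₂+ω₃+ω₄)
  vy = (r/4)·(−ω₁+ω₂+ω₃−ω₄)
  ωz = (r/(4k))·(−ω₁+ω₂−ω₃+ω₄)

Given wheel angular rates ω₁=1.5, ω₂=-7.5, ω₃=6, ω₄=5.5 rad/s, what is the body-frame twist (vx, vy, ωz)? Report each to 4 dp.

k = lx + ly = 0.15 + 0.18 = 0.3300
ω₁+ω₂+ω₃+ω₄ = 5.5000  →  vx = (0.1/4)·5.5000 = 0.1375
−ω₁+ω₂+ω₃−ω₄ = -8.5000  →  vy = (0.1/4)·-8.5000 = -0.2125
−ω₁+ω₂−ω₃+ω₄ = -9.5000  →  ωz = (0.1/1.3200)·-9.5000 = -0.7197

(0.1375, -0.2125, -0.7197)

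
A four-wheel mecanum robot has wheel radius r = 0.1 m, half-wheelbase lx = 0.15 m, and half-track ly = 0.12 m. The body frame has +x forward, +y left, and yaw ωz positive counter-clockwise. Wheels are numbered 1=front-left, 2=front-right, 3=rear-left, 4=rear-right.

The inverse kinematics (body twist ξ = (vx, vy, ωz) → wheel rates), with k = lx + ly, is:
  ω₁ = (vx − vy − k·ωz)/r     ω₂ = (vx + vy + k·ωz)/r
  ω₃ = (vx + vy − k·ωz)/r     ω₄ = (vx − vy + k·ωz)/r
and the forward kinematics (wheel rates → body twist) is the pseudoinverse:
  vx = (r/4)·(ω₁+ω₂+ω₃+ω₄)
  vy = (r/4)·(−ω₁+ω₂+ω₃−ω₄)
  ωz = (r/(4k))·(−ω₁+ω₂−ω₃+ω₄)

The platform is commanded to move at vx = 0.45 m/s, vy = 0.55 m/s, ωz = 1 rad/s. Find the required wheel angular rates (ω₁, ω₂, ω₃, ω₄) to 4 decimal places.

k = lx + ly = 0.15 + 0.12 = 0.2700;  k·ωz = 0.2700·1 = 0.2700
ω₁ (FL) = (vx − vy − k·ωz)/r = -0.3700/0.1 = -3.7000
ω₂ (FR) = (vx + vy + k·ωz)/r = 1.2700/0.1 = 12.7000
ω₃ (RL) = (vx + vy − k·ωz)/r = 0.7300/0.1 = 7.3000
ω₄ (RR) = (vx − vy + k·ωz)/r = 0.1700/0.1 = 1.7000

(-3.7000, 12.7000, 7.3000, 1.7000)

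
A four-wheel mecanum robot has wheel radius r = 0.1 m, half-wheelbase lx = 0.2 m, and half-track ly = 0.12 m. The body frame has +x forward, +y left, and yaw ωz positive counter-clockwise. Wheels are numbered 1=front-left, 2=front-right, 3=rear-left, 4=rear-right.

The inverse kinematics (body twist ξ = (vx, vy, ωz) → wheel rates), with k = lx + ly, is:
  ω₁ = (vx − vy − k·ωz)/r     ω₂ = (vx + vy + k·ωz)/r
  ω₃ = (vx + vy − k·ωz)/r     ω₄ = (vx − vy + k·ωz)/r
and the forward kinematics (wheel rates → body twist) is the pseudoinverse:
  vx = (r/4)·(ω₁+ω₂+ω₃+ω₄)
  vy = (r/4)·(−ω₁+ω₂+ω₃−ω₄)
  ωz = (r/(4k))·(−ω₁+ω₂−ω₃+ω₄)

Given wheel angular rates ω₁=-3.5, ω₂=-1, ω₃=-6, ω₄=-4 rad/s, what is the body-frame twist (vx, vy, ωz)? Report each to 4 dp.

(-0.3625, 0.0125, 0.3516)

k = lx + ly = 0.2 + 0.12 = 0.3200
ω₁+ω₂+ω₃+ω₄ = -14.5000  →  vx = (0.1/4)·-14.5000 = -0.3625
−ω₁+ω₂+ω₃−ω₄ = 0.5000  →  vy = (0.1/4)·0.5000 = 0.0125
−ω₁+ω₂−ω₃+ω₄ = 4.5000  →  ωz = (0.1/1.2800)·4.5000 = 0.3516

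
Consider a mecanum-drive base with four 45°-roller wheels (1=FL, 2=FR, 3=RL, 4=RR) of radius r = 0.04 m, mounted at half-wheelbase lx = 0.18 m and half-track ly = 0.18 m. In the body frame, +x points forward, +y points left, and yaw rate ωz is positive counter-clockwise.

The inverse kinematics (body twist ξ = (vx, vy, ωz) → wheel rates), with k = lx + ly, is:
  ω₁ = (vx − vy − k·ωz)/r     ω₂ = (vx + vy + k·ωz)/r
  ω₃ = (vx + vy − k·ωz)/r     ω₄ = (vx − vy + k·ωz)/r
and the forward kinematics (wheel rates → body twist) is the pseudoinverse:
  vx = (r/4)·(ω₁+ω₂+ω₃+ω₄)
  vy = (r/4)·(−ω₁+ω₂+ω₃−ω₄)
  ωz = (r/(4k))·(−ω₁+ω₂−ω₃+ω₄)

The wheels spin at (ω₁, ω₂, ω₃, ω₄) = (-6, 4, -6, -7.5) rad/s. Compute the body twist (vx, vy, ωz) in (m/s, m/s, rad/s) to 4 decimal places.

k = lx + ly = 0.18 + 0.18 = 0.3600
ω₁+ω₂+ω₃+ω₄ = -15.5000  →  vx = (0.04/4)·-15.5000 = -0.1550
−ω₁+ω₂+ω₃−ω₄ = 11.5000  →  vy = (0.04/4)·11.5000 = 0.1150
−ω₁+ω₂−ω₃+ω₄ = 8.5000  →  ωz = (0.04/1.4400)·8.5000 = 0.2361

(-0.1550, 0.1150, 0.2361)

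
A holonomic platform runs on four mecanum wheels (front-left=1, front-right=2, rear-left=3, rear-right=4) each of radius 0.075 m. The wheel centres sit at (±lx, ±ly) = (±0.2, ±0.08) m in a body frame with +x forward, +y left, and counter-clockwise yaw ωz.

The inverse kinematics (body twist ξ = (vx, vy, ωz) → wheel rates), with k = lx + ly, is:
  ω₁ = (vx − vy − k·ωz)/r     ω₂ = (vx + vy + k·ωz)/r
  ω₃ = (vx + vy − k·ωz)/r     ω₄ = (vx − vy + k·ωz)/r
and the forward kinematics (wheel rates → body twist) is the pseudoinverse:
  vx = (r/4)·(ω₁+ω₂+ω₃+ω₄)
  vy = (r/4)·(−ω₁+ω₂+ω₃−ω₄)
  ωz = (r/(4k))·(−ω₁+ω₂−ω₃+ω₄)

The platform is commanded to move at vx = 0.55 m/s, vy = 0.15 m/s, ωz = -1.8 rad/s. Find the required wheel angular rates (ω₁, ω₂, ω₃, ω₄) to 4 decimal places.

k = lx + ly = 0.2 + 0.08 = 0.2800;  k·ωz = 0.2800·-1.8 = -0.5040
ω₁ (FL) = (vx − vy − k·ωz)/r = 0.9040/0.075 = 12.0533
ω₂ (FR) = (vx + vy + k·ωz)/r = 0.1960/0.075 = 2.6133
ω₃ (RL) = (vx + vy − k·ωz)/r = 1.2040/0.075 = 16.0533
ω₄ (RR) = (vx − vy + k·ωz)/r = -0.1040/0.075 = -1.3867

(12.0533, 2.6133, 16.0533, -1.3867)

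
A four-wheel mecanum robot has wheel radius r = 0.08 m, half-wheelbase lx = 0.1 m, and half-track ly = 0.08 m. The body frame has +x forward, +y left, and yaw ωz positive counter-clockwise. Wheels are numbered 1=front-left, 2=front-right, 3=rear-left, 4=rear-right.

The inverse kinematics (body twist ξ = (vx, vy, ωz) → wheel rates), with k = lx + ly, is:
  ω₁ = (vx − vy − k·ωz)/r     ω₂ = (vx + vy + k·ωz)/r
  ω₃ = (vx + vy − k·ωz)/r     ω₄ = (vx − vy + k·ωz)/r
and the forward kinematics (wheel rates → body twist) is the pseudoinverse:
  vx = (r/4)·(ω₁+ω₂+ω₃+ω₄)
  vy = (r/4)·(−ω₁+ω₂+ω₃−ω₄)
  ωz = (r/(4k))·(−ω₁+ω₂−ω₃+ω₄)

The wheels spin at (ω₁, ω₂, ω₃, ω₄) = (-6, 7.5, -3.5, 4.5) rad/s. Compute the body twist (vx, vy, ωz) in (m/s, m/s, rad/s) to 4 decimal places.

k = lx + ly = 0.1 + 0.08 = 0.1800
ω₁+ω₂+ω₃+ω₄ = 2.5000  →  vx = (0.08/4)·2.5000 = 0.0500
−ω₁+ω₂+ω₃−ω₄ = 5.5000  →  vy = (0.08/4)·5.5000 = 0.1100
−ω₁+ω₂−ω₃+ω₄ = 21.5000  →  ωz = (0.08/0.7200)·21.5000 = 2.3889

(0.0500, 0.1100, 2.3889)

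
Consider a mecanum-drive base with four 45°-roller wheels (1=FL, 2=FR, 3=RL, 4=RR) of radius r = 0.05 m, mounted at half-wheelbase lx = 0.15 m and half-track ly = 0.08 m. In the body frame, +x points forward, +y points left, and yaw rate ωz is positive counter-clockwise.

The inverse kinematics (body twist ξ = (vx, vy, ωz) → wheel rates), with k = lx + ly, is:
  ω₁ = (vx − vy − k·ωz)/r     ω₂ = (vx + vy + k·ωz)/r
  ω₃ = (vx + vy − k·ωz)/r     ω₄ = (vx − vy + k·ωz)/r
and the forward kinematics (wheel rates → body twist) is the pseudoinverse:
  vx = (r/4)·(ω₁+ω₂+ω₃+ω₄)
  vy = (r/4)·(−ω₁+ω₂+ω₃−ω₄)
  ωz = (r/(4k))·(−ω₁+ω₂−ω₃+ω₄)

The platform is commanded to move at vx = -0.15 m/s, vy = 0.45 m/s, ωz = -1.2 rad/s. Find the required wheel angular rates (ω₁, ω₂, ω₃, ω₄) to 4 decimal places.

k = lx + ly = 0.15 + 0.08 = 0.2300;  k·ωz = 0.2300·-1.2 = -0.2760
ω₁ (FL) = (vx − vy − k·ωz)/r = -0.3240/0.05 = -6.4800
ω₂ (FR) = (vx + vy + k·ωz)/r = 0.0240/0.05 = 0.4800
ω₃ (RL) = (vx + vy − k·ωz)/r = 0.5760/0.05 = 11.5200
ω₄ (RR) = (vx − vy + k·ωz)/r = -0.8760/0.05 = -17.5200

(-6.4800, 0.4800, 11.5200, -17.5200)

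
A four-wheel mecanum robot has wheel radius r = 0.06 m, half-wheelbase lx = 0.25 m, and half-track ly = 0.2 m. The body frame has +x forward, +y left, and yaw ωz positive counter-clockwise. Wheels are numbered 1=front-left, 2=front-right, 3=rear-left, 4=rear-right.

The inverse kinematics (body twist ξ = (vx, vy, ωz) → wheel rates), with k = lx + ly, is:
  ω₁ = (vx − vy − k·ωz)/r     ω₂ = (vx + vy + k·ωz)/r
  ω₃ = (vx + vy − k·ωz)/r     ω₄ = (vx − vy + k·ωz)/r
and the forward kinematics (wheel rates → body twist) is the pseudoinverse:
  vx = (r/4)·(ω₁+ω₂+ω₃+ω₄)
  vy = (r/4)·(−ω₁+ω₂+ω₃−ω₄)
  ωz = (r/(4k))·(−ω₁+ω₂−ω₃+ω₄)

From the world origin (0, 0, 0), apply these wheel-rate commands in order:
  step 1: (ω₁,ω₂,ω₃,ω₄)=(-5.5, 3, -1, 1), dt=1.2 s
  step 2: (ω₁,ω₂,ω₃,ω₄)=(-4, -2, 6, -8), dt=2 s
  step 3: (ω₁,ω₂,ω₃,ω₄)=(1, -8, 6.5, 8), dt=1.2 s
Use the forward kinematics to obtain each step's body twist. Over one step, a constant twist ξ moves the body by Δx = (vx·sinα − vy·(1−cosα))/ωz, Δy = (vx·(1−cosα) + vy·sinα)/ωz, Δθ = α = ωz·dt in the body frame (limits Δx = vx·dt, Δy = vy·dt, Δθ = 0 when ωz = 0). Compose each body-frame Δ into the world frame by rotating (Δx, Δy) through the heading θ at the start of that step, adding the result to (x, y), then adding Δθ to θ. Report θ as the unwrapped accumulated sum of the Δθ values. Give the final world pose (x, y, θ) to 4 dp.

(-0.2900, 0.3364, -0.6800)

step 1: ξ=(vx,vy,ωz)=(-0.0375, 0.0975, 0.3500), dt=1.2 → body Δ=(-0.0679, 0.1043, 0.4200) → world pose (-0.0679, 0.1043, 0.4200)
step 2: ξ=(vx,vy,ωz)=(-0.1200, 0.2400, -0.4000), dt=2.0 → body Δ=(-0.0332, 0.5214, -0.8000) → world pose (-0.3108, 0.5668, -0.3800)
step 3: ξ=(vx,vy,ωz)=(0.1125, -0.1575, -0.2500), dt=1.2 → body Δ=(0.1048, -0.2063, -0.3000) → world pose (-0.2900, 0.3364, -0.6800)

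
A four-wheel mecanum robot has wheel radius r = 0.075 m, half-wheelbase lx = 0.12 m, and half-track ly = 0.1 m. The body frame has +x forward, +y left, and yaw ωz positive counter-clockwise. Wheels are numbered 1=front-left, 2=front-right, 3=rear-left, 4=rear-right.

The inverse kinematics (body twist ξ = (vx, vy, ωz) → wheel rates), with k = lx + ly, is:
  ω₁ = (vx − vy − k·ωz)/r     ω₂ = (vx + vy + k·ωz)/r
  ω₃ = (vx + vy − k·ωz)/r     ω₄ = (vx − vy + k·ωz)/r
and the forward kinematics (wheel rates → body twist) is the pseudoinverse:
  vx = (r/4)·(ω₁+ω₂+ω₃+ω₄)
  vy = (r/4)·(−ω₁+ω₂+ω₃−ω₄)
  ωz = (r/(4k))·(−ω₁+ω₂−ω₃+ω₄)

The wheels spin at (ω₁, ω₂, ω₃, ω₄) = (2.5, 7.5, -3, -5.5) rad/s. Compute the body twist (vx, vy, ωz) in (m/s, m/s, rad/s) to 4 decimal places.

(0.0281, 0.1406, 0.2131)

k = lx + ly = 0.12 + 0.1 = 0.2200
ω₁+ω₂+ω₃+ω₄ = 1.5000  →  vx = (0.075/4)·1.5000 = 0.0281
−ω₁+ω₂+ω₃−ω₄ = 7.5000  →  vy = (0.075/4)·7.5000 = 0.1406
−ω₁+ω₂−ω₃+ω₄ = 2.5000  →  ωz = (0.075/0.8800)·2.5000 = 0.2131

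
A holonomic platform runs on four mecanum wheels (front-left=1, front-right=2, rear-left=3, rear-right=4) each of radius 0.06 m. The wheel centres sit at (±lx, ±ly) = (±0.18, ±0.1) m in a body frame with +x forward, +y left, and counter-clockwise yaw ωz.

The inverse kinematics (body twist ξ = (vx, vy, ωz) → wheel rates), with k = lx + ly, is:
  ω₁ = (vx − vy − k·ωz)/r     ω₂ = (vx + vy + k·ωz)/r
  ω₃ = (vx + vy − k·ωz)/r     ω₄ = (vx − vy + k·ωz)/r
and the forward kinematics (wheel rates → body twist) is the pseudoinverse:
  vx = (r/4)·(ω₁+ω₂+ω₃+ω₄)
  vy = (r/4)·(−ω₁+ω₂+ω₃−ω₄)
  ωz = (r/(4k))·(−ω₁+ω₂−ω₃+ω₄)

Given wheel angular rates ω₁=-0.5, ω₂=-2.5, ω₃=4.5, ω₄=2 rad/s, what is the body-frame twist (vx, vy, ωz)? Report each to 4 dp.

k = lx + ly = 0.18 + 0.1 = 0.2800
ω₁+ω₂+ω₃+ω₄ = 3.5000  →  vx = (0.06/4)·3.5000 = 0.0525
−ω₁+ω₂+ω₃−ω₄ = 0.5000  →  vy = (0.06/4)·0.5000 = 0.0075
−ω₁+ω₂−ω₃+ω₄ = -4.5000  →  ωz = (0.06/1.1200)·-4.5000 = -0.2411

(0.0525, 0.0075, -0.2411)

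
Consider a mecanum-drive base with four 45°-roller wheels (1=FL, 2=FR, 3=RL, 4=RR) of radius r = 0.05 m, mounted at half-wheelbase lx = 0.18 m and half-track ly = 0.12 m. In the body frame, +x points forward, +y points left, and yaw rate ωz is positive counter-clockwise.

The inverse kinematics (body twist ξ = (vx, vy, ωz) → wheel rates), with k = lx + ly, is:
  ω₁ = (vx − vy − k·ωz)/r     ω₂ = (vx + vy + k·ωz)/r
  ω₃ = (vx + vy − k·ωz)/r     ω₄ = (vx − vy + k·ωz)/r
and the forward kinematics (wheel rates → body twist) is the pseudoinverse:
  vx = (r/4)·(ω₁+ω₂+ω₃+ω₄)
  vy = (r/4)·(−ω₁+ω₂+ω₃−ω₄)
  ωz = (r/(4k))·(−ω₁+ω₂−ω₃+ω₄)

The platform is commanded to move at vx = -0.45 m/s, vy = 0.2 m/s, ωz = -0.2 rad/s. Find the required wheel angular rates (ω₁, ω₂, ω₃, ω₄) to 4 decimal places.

k = lx + ly = 0.18 + 0.12 = 0.3000;  k·ωz = 0.3000·-0.2 = -0.0600
ω₁ (FL) = (vx − vy − k·ωz)/r = -0.5900/0.05 = -11.8000
ω₂ (FR) = (vx + vy + k·ωz)/r = -0.3100/0.05 = -6.2000
ω₃ (RL) = (vx + vy − k·ωz)/r = -0.1900/0.05 = -3.8000
ω₄ (RR) = (vx − vy + k·ωz)/r = -0.7100/0.05 = -14.2000

(-11.8000, -6.2000, -3.8000, -14.2000)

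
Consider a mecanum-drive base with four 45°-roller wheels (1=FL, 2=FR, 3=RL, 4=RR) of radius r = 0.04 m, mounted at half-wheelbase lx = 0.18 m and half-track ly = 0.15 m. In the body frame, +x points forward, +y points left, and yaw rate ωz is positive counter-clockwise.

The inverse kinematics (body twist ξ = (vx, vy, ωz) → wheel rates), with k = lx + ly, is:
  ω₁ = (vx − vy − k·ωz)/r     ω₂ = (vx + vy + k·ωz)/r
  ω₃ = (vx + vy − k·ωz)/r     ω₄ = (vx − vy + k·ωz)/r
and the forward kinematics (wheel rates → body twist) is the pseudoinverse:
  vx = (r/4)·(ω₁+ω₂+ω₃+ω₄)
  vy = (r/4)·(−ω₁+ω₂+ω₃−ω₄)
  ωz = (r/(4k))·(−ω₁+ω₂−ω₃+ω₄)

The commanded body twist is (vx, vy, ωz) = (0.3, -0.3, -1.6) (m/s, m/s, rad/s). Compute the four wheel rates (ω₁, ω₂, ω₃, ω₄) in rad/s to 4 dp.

(28.2000, -13.2000, 13.2000, 1.8000)

k = lx + ly = 0.18 + 0.15 = 0.3300;  k·ωz = 0.3300·-1.6 = -0.5280
ω₁ (FL) = (vx − vy − k·ωz)/r = 1.1280/0.04 = 28.2000
ω₂ (FR) = (vx + vy + k·ωz)/r = -0.5280/0.04 = -13.2000
ω₃ (RL) = (vx + vy − k·ωz)/r = 0.5280/0.04 = 13.2000
ω₄ (RR) = (vx − vy + k·ωz)/r = 0.0720/0.04 = 1.8000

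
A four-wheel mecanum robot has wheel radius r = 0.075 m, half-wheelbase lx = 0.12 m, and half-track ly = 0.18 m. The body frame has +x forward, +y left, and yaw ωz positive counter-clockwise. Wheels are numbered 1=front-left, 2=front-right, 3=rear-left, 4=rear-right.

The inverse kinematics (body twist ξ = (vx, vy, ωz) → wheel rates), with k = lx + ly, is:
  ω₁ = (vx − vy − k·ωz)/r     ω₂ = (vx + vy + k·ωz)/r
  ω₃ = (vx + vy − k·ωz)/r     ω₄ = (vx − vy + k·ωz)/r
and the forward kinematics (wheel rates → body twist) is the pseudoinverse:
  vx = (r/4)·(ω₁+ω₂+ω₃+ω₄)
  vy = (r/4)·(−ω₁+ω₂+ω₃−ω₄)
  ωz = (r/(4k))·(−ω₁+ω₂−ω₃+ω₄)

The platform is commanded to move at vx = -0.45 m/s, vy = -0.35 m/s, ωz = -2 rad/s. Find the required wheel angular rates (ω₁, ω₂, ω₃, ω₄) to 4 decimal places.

(6.6667, -18.6667, -2.6667, -9.3333)

k = lx + ly = 0.12 + 0.18 = 0.3000;  k·ωz = 0.3000·-2 = -0.6000
ω₁ (FL) = (vx − vy − k·ωz)/r = 0.5000/0.075 = 6.6667
ω₂ (FR) = (vx + vy + k·ωz)/r = -1.4000/0.075 = -18.6667
ω₃ (RL) = (vx + vy − k·ωz)/r = -0.2000/0.075 = -2.6667
ω₄ (RR) = (vx − vy + k·ωz)/r = -0.7000/0.075 = -9.3333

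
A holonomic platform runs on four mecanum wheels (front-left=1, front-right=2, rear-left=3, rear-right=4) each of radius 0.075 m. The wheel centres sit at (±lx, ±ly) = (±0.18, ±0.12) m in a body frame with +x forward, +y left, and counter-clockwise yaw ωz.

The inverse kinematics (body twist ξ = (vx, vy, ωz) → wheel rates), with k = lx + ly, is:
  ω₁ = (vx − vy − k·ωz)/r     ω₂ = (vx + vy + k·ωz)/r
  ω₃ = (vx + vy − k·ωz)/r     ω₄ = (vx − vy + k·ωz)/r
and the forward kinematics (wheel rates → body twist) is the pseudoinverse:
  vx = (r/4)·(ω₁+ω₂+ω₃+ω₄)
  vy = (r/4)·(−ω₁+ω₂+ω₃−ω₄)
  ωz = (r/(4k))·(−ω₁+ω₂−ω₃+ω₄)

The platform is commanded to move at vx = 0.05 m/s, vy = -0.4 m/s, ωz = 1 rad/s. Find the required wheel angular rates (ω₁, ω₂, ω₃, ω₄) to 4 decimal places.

(2.0000, -0.6667, -8.6667, 10.0000)

k = lx + ly = 0.18 + 0.12 = 0.3000;  k·ωz = 0.3000·1 = 0.3000
ω₁ (FL) = (vx − vy − k·ωz)/r = 0.1500/0.075 = 2.0000
ω₂ (FR) = (vx + vy + k·ωz)/r = -0.0500/0.075 = -0.6667
ω₃ (RL) = (vx + vy − k·ωz)/r = -0.6500/0.075 = -8.6667
ω₄ (RR) = (vx − vy + k·ωz)/r = 0.7500/0.075 = 10.0000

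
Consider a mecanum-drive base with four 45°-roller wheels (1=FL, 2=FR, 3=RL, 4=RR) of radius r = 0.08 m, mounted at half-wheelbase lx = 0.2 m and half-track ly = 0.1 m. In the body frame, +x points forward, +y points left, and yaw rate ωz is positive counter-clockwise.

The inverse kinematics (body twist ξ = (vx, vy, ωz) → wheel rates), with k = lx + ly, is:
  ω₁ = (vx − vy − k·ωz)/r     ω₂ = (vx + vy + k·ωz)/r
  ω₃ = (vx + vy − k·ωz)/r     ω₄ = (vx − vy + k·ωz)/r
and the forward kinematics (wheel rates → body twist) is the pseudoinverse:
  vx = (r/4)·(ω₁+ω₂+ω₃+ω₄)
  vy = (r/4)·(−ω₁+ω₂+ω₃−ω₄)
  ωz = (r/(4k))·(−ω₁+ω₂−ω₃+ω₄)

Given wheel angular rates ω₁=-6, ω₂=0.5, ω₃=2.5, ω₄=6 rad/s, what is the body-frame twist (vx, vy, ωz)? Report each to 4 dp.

(0.0600, 0.0600, 0.6667)

k = lx + ly = 0.2 + 0.1 = 0.3000
ω₁+ω₂+ω₃+ω₄ = 3.0000  →  vx = (0.08/4)·3.0000 = 0.0600
−ω₁+ω₂+ω₃−ω₄ = 3.0000  →  vy = (0.08/4)·3.0000 = 0.0600
−ω₁+ω₂−ω₃+ω₄ = 10.0000  →  ωz = (0.08/1.2000)·10.0000 = 0.6667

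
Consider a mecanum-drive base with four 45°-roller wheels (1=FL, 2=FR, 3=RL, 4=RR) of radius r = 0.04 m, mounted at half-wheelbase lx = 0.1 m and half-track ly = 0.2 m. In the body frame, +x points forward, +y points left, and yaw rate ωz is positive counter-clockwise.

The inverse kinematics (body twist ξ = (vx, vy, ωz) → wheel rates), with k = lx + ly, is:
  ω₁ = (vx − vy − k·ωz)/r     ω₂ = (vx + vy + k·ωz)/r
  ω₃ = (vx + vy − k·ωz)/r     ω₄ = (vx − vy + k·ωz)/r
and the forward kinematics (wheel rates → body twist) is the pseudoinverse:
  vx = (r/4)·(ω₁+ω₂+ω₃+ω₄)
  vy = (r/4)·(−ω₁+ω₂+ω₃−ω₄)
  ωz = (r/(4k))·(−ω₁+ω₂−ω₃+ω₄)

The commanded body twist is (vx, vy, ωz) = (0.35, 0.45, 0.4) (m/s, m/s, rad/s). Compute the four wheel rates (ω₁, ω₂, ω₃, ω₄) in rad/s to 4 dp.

k = lx + ly = 0.1 + 0.2 = 0.3000;  k·ωz = 0.3000·0.4 = 0.1200
ω₁ (FL) = (vx − vy − k·ωz)/r = -0.2200/0.04 = -5.5000
ω₂ (FR) = (vx + vy + k·ωz)/r = 0.9200/0.04 = 23.0000
ω₃ (RL) = (vx + vy − k·ωz)/r = 0.6800/0.04 = 17.0000
ω₄ (RR) = (vx − vy + k·ωz)/r = 0.0200/0.04 = 0.5000

(-5.5000, 23.0000, 17.0000, 0.5000)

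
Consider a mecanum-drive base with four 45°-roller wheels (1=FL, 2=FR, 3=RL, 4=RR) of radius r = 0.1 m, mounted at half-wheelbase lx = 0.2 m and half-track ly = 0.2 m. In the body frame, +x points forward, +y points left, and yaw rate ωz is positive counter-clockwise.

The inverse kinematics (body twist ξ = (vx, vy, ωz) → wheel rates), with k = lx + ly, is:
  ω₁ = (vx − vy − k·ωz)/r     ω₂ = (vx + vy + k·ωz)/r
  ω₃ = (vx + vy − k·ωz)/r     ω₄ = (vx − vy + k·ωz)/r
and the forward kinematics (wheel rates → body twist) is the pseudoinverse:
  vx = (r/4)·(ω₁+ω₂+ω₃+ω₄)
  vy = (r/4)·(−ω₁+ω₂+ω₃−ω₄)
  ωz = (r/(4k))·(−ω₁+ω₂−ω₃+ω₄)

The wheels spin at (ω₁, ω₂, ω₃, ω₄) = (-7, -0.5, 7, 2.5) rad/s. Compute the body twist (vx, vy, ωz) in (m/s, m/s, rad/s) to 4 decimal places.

k = lx + ly = 0.2 + 0.2 = 0.4000
ω₁+ω₂+ω₃+ω₄ = 2.0000  →  vx = (0.1/4)·2.0000 = 0.0500
−ω₁+ω₂+ω₃−ω₄ = 11.0000  →  vy = (0.1/4)·11.0000 = 0.2750
−ω₁+ω₂−ω₃+ω₄ = 2.0000  →  ωz = (0.1/1.6000)·2.0000 = 0.1250

(0.0500, 0.2750, 0.1250)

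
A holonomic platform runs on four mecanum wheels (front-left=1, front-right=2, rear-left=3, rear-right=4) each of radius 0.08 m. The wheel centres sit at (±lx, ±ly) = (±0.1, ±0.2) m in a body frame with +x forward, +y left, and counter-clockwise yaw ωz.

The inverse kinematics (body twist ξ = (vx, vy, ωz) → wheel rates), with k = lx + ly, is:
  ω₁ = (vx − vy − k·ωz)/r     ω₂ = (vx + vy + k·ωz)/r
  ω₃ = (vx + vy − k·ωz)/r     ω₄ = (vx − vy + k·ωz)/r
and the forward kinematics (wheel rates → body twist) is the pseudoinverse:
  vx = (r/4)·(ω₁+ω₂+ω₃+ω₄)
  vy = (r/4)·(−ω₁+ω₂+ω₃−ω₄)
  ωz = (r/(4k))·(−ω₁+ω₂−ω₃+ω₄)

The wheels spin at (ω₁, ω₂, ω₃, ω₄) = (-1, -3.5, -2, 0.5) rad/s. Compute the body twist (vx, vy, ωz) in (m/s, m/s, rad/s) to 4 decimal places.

(-0.1200, -0.1000, 0.0000)

k = lx + ly = 0.1 + 0.2 = 0.3000
ω₁+ω₂+ω₃+ω₄ = -6.0000  →  vx = (0.08/4)·-6.0000 = -0.1200
−ω₁+ω₂+ω₃−ω₄ = -5.0000  →  vy = (0.08/4)·-5.0000 = -0.1000
−ω₁+ω₂−ω₃+ω₄ = 0.0000  →  ωz = (0.08/1.2000)·0.0000 = 0.0000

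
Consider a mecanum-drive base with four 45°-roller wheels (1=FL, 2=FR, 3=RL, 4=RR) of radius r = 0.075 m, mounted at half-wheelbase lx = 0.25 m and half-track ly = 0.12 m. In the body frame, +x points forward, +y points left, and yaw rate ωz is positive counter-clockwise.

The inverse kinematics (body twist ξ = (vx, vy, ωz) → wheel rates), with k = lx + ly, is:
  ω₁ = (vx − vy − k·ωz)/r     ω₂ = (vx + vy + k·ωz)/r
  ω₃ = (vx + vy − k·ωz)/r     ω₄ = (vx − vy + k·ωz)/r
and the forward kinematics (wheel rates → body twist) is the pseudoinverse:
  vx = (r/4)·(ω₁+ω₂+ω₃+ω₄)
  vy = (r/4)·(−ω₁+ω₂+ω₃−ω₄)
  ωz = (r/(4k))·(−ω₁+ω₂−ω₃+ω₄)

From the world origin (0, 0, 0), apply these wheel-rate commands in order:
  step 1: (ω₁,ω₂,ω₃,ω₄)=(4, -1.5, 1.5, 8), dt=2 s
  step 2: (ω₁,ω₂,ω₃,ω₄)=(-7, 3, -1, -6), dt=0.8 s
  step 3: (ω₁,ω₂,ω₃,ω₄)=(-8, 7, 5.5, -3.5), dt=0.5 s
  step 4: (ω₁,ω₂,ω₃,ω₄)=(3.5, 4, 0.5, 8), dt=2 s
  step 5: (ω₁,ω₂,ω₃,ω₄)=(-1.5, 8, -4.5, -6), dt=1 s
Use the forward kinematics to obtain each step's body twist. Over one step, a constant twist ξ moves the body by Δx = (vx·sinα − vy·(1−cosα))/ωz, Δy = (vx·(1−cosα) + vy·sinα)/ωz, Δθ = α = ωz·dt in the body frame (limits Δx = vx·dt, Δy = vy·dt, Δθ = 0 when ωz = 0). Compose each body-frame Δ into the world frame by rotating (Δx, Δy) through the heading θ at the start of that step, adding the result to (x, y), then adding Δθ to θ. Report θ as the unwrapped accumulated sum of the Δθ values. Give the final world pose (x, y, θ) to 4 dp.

(0.5534, 0.1958, 1.6723)

step 1: ξ=(vx,vy,ωz)=(0.2250, -0.2250, 0.0507), dt=2.0 → body Δ=(0.4720, -0.4264, 0.1014) → world pose (0.4720, -0.4264, 0.1014)
step 2: ξ=(vx,vy,ωz)=(-0.2062, 0.2812, 0.2534), dt=0.8 → body Δ=(-0.1866, 0.2068, 0.2027) → world pose (0.2655, -0.2396, 0.3041)
step 3: ξ=(vx,vy,ωz)=(0.0188, 0.4500, 0.3041), dt=0.5 → body Δ=(-0.0077, 0.2248, 0.1520) → world pose (0.1908, -0.0274, 0.4561)
step 4: ξ=(vx,vy,ωz)=(0.3000, -0.1313, 0.4054), dt=2.0 → body Δ=(0.6371, -0.0045, 0.8108) → world pose (0.7647, 0.2492, 1.2669)
step 5: ξ=(vx,vy,ωz)=(-0.0750, 0.2062, 0.4054), dt=1.0 → body Δ=(-0.1142, 0.1857, 0.4054) → world pose (0.5534, 0.1958, 1.6723)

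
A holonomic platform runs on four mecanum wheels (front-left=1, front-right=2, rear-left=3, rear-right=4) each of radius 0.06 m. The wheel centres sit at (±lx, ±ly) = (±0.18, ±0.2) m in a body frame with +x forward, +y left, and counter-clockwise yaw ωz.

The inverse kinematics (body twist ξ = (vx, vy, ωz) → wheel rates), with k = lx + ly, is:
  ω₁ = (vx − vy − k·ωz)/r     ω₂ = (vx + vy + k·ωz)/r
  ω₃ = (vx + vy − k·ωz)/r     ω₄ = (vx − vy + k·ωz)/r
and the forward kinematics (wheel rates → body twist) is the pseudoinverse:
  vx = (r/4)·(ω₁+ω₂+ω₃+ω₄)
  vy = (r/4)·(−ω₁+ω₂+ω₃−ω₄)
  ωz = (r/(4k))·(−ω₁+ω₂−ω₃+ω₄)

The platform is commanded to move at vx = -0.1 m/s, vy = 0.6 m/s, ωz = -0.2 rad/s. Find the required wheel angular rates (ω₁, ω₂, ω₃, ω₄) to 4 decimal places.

k = lx + ly = 0.18 + 0.2 = 0.3800;  k·ωz = 0.3800·-0.2 = -0.0760
ω₁ (FL) = (vx − vy − k·ωz)/r = -0.6240/0.06 = -10.4000
ω₂ (FR) = (vx + vy + k·ωz)/r = 0.4240/0.06 = 7.0667
ω₃ (RL) = (vx + vy − k·ωz)/r = 0.5760/0.06 = 9.6000
ω₄ (RR) = (vx − vy + k·ωz)/r = -0.7760/0.06 = -12.9333

(-10.4000, 7.0667, 9.6000, -12.9333)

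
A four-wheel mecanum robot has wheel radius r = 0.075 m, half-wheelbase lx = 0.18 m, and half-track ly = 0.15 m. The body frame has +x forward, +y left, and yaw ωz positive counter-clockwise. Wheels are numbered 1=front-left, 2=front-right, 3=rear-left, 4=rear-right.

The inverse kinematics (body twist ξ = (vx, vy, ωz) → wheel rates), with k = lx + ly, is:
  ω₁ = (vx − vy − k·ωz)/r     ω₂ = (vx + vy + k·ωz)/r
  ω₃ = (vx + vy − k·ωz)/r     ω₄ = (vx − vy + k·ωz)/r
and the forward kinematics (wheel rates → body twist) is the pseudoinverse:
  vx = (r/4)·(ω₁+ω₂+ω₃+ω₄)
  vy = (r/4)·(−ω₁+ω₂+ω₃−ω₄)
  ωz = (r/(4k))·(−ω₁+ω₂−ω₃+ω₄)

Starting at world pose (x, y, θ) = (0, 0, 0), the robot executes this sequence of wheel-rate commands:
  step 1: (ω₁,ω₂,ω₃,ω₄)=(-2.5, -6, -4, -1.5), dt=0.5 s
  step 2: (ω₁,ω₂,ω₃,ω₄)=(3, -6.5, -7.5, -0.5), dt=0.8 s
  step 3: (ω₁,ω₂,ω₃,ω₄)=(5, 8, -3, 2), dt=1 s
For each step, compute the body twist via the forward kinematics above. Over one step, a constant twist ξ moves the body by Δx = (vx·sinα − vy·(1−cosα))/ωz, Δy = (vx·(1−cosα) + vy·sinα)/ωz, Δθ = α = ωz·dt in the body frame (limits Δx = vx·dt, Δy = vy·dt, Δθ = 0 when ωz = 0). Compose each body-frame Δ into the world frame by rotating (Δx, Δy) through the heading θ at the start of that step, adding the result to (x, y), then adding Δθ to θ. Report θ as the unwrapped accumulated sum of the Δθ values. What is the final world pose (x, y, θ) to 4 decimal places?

step 1: ξ=(vx,vy,ωz)=(-0.2625, -0.1125, -0.0568), dt=0.5 → body Δ=(-0.1320, -0.0544, -0.0284) → world pose (-0.1320, -0.0544, -0.0284)
step 2: ξ=(vx,vy,ωz)=(-0.2156, -0.3094, -0.1420), dt=0.8 → body Δ=(-0.1862, -0.2372, -0.1136) → world pose (-0.3249, -0.2862, -0.1420)
step 3: ξ=(vx,vy,ωz)=(0.2250, -0.0375, 0.4545), dt=1.0 → body Δ=(0.2257, 0.0140, 0.4545) → world pose (-0.0994, -0.3042, 0.3125)

(-0.0994, -0.3042, 0.3125)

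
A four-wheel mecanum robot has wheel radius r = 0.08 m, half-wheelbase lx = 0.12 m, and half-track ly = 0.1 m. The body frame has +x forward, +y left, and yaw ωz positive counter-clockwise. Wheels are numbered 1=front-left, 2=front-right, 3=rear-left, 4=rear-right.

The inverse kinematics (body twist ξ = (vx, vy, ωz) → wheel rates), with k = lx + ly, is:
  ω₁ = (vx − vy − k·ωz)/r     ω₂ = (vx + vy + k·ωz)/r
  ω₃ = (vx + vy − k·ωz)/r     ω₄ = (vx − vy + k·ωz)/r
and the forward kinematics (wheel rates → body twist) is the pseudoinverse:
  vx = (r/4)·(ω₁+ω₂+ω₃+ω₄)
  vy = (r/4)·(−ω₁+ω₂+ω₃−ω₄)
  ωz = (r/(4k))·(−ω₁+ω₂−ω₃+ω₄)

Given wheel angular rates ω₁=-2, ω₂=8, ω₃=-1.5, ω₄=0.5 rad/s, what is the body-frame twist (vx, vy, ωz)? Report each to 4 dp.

(0.1000, 0.1600, 1.0909)

k = lx + ly = 0.12 + 0.1 = 0.2200
ω₁+ω₂+ω₃+ω₄ = 5.0000  →  vx = (0.08/4)·5.0000 = 0.1000
−ω₁+ω₂+ω₃−ω₄ = 8.0000  →  vy = (0.08/4)·8.0000 = 0.1600
−ω₁+ω₂−ω₃+ω₄ = 12.0000  →  ωz = (0.08/0.8800)·12.0000 = 1.0909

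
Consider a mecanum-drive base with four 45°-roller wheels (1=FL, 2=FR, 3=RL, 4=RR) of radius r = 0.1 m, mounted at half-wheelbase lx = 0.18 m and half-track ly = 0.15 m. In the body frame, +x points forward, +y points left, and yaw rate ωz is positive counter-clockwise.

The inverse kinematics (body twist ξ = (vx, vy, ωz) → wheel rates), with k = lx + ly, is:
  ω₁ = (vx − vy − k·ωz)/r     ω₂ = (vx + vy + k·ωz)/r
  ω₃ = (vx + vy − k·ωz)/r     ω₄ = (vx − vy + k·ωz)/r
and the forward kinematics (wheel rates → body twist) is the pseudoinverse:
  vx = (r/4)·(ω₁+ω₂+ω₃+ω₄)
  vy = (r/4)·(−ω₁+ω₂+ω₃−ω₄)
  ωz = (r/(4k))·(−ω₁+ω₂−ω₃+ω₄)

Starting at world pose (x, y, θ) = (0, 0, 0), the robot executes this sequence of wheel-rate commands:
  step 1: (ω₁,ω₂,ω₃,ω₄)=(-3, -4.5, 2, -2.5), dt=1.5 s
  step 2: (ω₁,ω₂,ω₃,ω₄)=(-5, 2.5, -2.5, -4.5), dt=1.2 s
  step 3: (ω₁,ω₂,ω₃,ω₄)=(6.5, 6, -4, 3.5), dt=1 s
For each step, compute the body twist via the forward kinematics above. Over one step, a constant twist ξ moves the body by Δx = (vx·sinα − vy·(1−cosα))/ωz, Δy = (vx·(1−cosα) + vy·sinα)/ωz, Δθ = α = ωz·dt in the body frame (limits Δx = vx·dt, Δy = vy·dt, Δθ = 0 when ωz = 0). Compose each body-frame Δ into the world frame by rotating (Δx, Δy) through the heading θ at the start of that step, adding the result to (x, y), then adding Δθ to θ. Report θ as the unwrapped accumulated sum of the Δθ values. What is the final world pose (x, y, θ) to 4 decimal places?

step 1: ξ=(vx,vy,ωz)=(-0.2000, 0.0750, -0.4545), dt=1.5 → body Δ=(-0.2404, 0.2024, -0.6818) → world pose (-0.2404, 0.2024, -0.6818)
step 2: ξ=(vx,vy,ωz)=(-0.2375, 0.2375, 0.4167), dt=1.2 → body Δ=(-0.3431, 0.2035, 0.5000) → world pose (-0.3785, 0.5765, -0.1818)
step 3: ξ=(vx,vy,ωz)=(0.3000, -0.2000, 0.5303), dt=1.0 → body Δ=(0.3379, -0.1131, 0.5303) → world pose (-0.0666, 0.4042, 0.3485)

(-0.0666, 0.4042, 0.3485)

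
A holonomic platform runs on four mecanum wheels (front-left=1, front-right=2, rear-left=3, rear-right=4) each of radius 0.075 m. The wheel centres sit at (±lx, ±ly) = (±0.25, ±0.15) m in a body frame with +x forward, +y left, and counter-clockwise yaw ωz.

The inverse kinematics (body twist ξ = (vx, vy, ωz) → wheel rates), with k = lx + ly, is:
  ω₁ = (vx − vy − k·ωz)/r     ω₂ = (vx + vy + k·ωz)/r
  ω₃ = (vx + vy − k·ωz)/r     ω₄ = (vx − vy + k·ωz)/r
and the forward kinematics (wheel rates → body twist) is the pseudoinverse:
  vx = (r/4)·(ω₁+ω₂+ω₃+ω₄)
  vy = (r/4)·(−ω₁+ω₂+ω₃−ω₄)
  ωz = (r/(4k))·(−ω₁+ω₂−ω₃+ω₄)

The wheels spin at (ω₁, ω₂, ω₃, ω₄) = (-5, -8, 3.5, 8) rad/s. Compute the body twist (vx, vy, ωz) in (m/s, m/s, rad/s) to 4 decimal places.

k = lx + ly = 0.25 + 0.15 = 0.4000
ω₁+ω₂+ω₃+ω₄ = -1.5000  →  vx = (0.075/4)·-1.5000 = -0.0281
−ω₁+ω₂+ω₃−ω₄ = -7.5000  →  vy = (0.075/4)·-7.5000 = -0.1406
−ω₁+ω₂−ω₃+ω₄ = 1.5000  →  ωz = (0.075/1.6000)·1.5000 = 0.0703

(-0.0281, -0.1406, 0.0703)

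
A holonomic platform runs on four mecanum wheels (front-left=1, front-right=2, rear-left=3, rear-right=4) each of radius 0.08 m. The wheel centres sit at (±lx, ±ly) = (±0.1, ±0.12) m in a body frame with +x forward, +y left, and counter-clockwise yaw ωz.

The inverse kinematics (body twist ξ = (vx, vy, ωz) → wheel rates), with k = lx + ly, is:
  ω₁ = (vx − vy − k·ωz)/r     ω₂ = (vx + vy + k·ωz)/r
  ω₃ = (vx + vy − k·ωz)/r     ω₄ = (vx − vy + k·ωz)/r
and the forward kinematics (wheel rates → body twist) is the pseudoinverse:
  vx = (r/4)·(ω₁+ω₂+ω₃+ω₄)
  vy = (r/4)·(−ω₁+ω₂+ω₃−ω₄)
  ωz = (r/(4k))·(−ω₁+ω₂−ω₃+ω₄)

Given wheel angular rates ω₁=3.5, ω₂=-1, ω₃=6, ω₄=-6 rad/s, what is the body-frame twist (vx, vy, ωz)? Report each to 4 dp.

(0.0500, 0.1500, -1.5000)

k = lx + ly = 0.1 + 0.12 = 0.2200
ω₁+ω₂+ω₃+ω₄ = 2.5000  →  vx = (0.08/4)·2.5000 = 0.0500
−ω₁+ω₂+ω₃−ω₄ = 7.5000  →  vy = (0.08/4)·7.5000 = 0.1500
−ω₁+ω₂−ω₃+ω₄ = -16.5000  →  ωz = (0.08/0.8800)·-16.5000 = -1.5000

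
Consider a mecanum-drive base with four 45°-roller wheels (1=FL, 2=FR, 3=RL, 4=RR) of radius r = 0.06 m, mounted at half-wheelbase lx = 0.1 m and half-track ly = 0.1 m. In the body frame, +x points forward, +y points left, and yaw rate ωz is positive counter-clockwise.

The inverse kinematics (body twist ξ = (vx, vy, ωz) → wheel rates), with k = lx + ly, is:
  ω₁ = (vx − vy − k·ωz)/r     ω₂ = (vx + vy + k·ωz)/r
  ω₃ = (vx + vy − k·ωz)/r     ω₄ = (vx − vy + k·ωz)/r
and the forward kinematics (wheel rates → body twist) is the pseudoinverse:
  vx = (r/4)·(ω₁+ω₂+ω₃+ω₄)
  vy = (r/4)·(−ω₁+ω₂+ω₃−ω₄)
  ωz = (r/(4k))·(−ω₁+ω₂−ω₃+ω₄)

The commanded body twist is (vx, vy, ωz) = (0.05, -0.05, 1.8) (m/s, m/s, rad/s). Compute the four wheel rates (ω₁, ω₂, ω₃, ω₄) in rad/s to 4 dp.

k = lx + ly = 0.1 + 0.1 = 0.2000;  k·ωz = 0.2000·1.8 = 0.3600
ω₁ (FL) = (vx − vy − k·ωz)/r = -0.2600/0.06 = -4.3333
ω₂ (FR) = (vx + vy + k·ωz)/r = 0.3600/0.06 = 6.0000
ω₃ (RL) = (vx + vy − k·ωz)/r = -0.3600/0.06 = -6.0000
ω₄ (RR) = (vx − vy + k·ωz)/r = 0.4600/0.06 = 7.6667

(-4.3333, 6.0000, -6.0000, 7.6667)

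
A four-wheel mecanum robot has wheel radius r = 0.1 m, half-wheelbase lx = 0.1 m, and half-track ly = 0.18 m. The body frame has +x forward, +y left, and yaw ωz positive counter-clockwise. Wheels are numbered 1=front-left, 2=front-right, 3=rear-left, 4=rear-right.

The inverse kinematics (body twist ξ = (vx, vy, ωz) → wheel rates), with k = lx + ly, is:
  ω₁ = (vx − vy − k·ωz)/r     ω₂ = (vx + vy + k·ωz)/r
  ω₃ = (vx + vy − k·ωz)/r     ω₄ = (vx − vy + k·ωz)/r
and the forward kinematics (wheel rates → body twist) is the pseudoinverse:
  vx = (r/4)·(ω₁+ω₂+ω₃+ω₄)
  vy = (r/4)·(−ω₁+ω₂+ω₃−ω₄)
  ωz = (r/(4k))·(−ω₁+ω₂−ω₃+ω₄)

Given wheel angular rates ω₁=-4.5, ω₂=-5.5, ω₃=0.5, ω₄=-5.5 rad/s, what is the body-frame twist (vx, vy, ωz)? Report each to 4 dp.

k = lx + ly = 0.1 + 0.18 = 0.2800
ω₁+ω₂+ω₃+ω₄ = -15.0000  →  vx = (0.1/4)·-15.0000 = -0.3750
−ω₁+ω₂+ω₃−ω₄ = 5.0000  →  vy = (0.1/4)·5.0000 = 0.1250
−ω₁+ω₂−ω₃+ω₄ = -7.0000  →  ωz = (0.1/1.1200)·-7.0000 = -0.6250

(-0.3750, 0.1250, -0.6250)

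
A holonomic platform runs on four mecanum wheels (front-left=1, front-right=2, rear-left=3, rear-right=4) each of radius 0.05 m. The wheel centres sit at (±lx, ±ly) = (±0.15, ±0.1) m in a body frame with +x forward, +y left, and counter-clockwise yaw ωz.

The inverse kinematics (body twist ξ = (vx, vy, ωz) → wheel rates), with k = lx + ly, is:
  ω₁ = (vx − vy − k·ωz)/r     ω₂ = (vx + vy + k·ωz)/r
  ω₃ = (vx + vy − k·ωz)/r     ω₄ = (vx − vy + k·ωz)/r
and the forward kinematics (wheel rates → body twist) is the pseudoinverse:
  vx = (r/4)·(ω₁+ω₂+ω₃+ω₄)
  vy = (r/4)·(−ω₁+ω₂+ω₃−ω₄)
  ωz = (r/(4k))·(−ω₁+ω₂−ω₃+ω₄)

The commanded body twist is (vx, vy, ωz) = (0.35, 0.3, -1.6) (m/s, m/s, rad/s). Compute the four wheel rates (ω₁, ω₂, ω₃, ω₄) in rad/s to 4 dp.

(9.0000, 5.0000, 21.0000, -7.0000)

k = lx + ly = 0.15 + 0.1 = 0.2500;  k·ωz = 0.2500·-1.6 = -0.4000
ω₁ (FL) = (vx − vy − k·ωz)/r = 0.4500/0.05 = 9.0000
ω₂ (FR) = (vx + vy + k·ωz)/r = 0.2500/0.05 = 5.0000
ω₃ (RL) = (vx + vy − k·ωz)/r = 1.0500/0.05 = 21.0000
ω₄ (RR) = (vx − vy + k·ωz)/r = -0.3500/0.05 = -7.0000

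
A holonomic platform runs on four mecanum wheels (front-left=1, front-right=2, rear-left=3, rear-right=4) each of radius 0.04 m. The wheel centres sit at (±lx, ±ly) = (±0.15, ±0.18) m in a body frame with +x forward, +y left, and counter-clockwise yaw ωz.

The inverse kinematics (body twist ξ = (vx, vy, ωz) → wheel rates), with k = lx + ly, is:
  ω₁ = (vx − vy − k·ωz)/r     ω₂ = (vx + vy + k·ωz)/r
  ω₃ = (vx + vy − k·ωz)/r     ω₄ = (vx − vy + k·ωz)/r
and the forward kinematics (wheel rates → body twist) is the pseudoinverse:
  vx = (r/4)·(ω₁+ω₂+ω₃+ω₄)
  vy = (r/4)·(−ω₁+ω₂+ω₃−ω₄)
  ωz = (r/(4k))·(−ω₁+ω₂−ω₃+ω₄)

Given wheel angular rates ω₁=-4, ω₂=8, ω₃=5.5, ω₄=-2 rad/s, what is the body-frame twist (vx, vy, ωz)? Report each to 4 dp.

k = lx + ly = 0.15 + 0.18 = 0.3300
ω₁+ω₂+ω₃+ω₄ = 7.5000  →  vx = (0.04/4)·7.5000 = 0.0750
−ω₁+ω₂+ω₃−ω₄ = 19.5000  →  vy = (0.04/4)·19.5000 = 0.1950
−ω₁+ω₂−ω₃+ω₄ = 4.5000  →  ωz = (0.04/1.3200)·4.5000 = 0.1364

(0.0750, 0.1950, 0.1364)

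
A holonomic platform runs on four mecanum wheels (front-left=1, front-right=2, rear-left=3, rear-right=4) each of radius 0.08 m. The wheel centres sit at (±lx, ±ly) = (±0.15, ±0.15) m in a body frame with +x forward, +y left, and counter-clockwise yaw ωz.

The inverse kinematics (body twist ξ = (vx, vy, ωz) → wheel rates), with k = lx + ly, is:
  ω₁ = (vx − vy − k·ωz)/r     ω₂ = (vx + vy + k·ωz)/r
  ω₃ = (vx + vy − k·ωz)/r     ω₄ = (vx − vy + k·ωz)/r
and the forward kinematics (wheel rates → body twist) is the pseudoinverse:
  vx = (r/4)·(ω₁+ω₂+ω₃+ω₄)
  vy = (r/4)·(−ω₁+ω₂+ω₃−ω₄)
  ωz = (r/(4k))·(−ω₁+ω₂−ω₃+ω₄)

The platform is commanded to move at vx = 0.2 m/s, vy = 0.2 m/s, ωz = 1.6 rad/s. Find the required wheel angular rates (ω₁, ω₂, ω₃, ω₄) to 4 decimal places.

(-6.0000, 11.0000, -1.0000, 6.0000)

k = lx + ly = 0.15 + 0.15 = 0.3000;  k·ωz = 0.3000·1.6 = 0.4800
ω₁ (FL) = (vx − vy − k·ωz)/r = -0.4800/0.08 = -6.0000
ω₂ (FR) = (vx + vy + k·ωz)/r = 0.8800/0.08 = 11.0000
ω₃ (RL) = (vx + vy − k·ωz)/r = -0.0800/0.08 = -1.0000
ω₄ (RR) = (vx − vy + k·ωz)/r = 0.4800/0.08 = 6.0000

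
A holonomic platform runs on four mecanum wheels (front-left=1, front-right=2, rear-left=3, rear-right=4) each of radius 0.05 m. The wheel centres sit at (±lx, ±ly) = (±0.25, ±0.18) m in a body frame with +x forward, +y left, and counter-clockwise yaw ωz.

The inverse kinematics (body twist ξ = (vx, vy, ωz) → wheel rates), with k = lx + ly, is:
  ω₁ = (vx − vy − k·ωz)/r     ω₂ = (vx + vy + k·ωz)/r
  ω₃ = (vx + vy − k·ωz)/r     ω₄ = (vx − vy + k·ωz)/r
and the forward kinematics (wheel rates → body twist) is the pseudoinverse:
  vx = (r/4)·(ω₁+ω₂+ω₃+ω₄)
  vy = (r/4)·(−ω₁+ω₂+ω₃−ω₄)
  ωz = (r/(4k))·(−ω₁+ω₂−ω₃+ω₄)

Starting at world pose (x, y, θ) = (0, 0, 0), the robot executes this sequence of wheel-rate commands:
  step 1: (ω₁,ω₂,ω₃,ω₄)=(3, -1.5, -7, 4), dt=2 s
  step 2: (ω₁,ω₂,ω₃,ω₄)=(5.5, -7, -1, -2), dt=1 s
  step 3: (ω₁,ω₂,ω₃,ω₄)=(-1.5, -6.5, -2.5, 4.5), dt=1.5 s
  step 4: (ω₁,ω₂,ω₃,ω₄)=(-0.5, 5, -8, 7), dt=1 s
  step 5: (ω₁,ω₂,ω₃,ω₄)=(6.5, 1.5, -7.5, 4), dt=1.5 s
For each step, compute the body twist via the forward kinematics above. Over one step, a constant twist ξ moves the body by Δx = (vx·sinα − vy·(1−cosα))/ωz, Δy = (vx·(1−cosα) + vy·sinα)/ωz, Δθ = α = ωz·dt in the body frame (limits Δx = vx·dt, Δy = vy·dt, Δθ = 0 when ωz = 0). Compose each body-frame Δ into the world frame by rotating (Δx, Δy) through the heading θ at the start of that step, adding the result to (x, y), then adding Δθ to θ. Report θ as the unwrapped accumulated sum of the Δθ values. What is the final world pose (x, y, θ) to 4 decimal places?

step 1: ξ=(vx,vy,ωz)=(-0.0188, -0.1938, 0.1890), dt=2.0 → body Δ=(0.0357, -0.3853, 0.3779) → world pose (0.0357, -0.3853, 0.3779)
step 2: ξ=(vx,vy,ωz)=(-0.0563, -0.1438, -0.3924), dt=1.0 → body Δ=(-0.0827, -0.1292, -0.3924) → world pose (0.0066, -0.5359, -0.0145)
step 3: ξ=(vx,vy,ωz)=(-0.0750, -0.1500, 0.0581), dt=1.5 → body Δ=(-0.1026, -0.2296, 0.0872) → world pose (-0.0993, -0.7640, 0.0727)
step 4: ξ=(vx,vy,ωz)=(0.0438, -0.1188, 0.5959), dt=1.0 → body Δ=(0.0756, -0.0992, 0.5959) → world pose (-0.0167, -0.8575, 0.6686)
step 5: ξ=(vx,vy,ωz)=(0.0563, -0.2062, 0.1890), dt=1.5 → body Δ=(0.1268, -0.2934, 0.2834) → world pose (0.2646, -1.0091, 0.9520)

(0.2646, -1.0091, 0.9520)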